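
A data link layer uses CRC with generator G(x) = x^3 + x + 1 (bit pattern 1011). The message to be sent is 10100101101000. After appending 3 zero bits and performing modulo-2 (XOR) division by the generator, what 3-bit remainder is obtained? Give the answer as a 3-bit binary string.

000

Append 3 zeros: 10100101101000000. Divide by 1011 (XOR where the leading bit is 1):
  pos 0: 1010 XOR 1011 = 0001
  pos 3: 1010 XOR 1011 = 0001
  pos 6: 1110 XOR 1011 = 0101
  pos 7: 1011 XOR 1011 = 0000
Remainder (last 3 bits) = 000. This is the CRC / FCS.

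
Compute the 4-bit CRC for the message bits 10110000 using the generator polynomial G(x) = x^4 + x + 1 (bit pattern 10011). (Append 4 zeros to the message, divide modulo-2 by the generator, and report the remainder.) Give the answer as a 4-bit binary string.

0001

Append 4 zeros: 101100000000. Divide by 10011 (XOR where the leading bit is 1):
  pos 0: 10110 XOR 10011 = 00101
  pos 2: 10100 XOR 10011 = 00111
  pos 4: 11100 XOR 10011 = 01111
  pos 5: 11110 XOR 10011 = 01101
  pos 6: 11010 XOR 10011 = 01001
  pos 7: 10010 XOR 10011 = 00001
Remainder (last 4 bits) = 0001. This is the CRC / FCS.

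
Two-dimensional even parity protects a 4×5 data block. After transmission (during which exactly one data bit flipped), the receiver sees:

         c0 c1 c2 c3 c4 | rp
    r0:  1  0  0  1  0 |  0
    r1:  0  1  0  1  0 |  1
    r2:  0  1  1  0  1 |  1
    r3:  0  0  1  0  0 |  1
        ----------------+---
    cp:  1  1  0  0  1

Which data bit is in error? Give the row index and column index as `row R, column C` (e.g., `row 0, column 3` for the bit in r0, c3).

Recompute each row's even parity and compare to rp:
  r0: data parity 0, sent rp 0 → ok
  r1: data parity 0, sent rp 1 → mismatch
  r2: data parity 1, sent rp 1 → ok
  r3: data parity 1, sent rp 1 → ok
Recompute each column's even parity and compare to cp:
  c0: data parity 1, sent cp 1 → ok
  c1: data parity 0, sent cp 1 → mismatch
  c2: data parity 0, sent cp 0 → ok
  c3: data parity 0, sent cp 0 → ok
  c4: data parity 1, sent cp 1 → ok
Exactly one row (r1) and one column (c1) fail → the flipped bit is at their intersection.

row 1, column 1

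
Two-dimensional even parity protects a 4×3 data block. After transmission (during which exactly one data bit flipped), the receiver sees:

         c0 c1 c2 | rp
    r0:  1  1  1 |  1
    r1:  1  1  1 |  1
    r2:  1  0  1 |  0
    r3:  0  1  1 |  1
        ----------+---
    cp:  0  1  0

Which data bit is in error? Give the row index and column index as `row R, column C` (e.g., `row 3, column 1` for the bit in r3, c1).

row 3, column 0

Recompute each row's even parity and compare to rp:
  r0: data parity 1, sent rp 1 → ok
  r1: data parity 1, sent rp 1 → ok
  r2: data parity 0, sent rp 0 → ok
  r3: data parity 0, sent rp 1 → mismatch
Recompute each column's even parity and compare to cp:
  c0: data parity 1, sent cp 0 → mismatch
  c1: data parity 1, sent cp 1 → ok
  c2: data parity 0, sent cp 0 → ok
Exactly one row (r3) and one column (c0) fail → the flipped bit is at their intersection.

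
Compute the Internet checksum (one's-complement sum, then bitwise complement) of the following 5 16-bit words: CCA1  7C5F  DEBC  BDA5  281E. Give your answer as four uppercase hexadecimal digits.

One's-complement addition (fold any carry out of bit 15 back into bit 0):
  0xCCA1 + 0x7C5F = 0x14900 → wrap carry → 0x4901
  0x4901 + 0xDEBC = 0x127BD → wrap carry → 0x27BE
  0x27BE + 0xBDA5 = 0x0E563
  0xE563 + 0x281E = 0x10D81 → wrap carry → 0x0D82
One's-complement sum = 0x0D82.
Checksum = ~0x0D82 & 0xFFFF = 0xF27D.

F27D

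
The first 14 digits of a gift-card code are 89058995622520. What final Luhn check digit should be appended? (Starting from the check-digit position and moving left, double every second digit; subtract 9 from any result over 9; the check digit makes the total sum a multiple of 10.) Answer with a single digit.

0

Partial digits right→left: 0 2 5 2 2 6 5 9 9 8 5 0 9 8
Double every second digit counting from the check-digit position (so the 1st, 3rd, 5th, ... of the partial from the right).
  doubled (with −9 where >9): 0 1 4 1 9 1 9 → sum 25
  kept as-is: 2 2 6 9 8 0 8 → sum 35
Total = 25 + 35 = 60.
Check digit = (10 − (60 mod 10)) mod 10 = 0.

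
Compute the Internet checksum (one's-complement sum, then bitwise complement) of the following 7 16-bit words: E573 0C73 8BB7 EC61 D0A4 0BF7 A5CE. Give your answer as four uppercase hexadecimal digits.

One's-complement addition (fold any carry out of bit 15 back into bit 0):
  0xE573 + 0x0C73 = 0x0F1E6
  0xF1E6 + 0x8BB7 = 0x17D9D → wrap carry → 0x7D9E
  0x7D9E + 0xEC61 = 0x169FF → wrap carry → 0x6A00
  0x6A00 + 0xD0A4 = 0x13AA4 → wrap carry → 0x3AA5
  0x3AA5 + 0x0BF7 = 0x0469C
  0x469C + 0xA5CE = 0x0EC6A
One's-complement sum = 0xEC6A.
Checksum = ~0xEC6A & 0xFFFF = 0x1395.

1395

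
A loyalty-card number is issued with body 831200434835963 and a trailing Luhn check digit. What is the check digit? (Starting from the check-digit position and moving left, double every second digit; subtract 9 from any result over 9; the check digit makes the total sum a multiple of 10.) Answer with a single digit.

7

Partial digits right→left: 3 6 9 5 3 8 4 3 4 0 0 2 1 3 8
Double every second digit counting from the check-digit position (so the 1st, 3rd, 5th, ... of the partial from the right).
  doubled (with −9 where >9): 6 9 6 8 8 0 2 7 → sum 46
  kept as-is: 6 5 8 3 0 2 3 → sum 27
Total = 46 + 27 = 73.
Check digit = (10 − (73 mod 10)) mod 10 = 7.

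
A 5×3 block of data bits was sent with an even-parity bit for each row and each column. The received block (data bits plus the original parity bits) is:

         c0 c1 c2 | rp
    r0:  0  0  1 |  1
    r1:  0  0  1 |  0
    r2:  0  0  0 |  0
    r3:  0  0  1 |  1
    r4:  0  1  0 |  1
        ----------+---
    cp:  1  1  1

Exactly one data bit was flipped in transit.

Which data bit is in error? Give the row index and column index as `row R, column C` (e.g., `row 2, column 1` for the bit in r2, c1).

row 1, column 0

Recompute each row's even parity and compare to rp:
  r0: data parity 1, sent rp 1 → ok
  r1: data parity 1, sent rp 0 → mismatch
  r2: data parity 0, sent rp 0 → ok
  r3: data parity 1, sent rp 1 → ok
  r4: data parity 1, sent rp 1 → ok
Recompute each column's even parity and compare to cp:
  c0: data parity 0, sent cp 1 → mismatch
  c1: data parity 1, sent cp 1 → ok
  c2: data parity 1, sent cp 1 → ok
Exactly one row (r1) and one column (c0) fail → the flipped bit is at their intersection.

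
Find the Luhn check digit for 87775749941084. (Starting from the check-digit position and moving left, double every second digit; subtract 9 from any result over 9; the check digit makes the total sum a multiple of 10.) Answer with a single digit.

8

Partial digits right→left: 4 8 0 1 4 9 9 4 7 5 7 7 7 8
Double every second digit counting from the check-digit position (so the 1st, 3rd, 5th, ... of the partial from the right).
  doubled (with −9 where >9): 8 0 8 9 5 5 5 → sum 40
  kept as-is: 8 1 9 4 5 7 8 → sum 42
Total = 40 + 42 = 82.
Check digit = (10 − (82 mod 10)) mod 10 = 8.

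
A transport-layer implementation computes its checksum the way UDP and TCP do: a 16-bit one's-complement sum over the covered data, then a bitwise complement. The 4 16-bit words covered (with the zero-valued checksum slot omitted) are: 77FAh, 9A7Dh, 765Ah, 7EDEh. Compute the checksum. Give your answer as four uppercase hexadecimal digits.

F84E

One's-complement addition (fold any carry out of bit 15 back into bit 0):
  0x77FA + 0x9A7D = 0x11277 → wrap carry → 0x1278
  0x1278 + 0x765A = 0x088D2
  0x88D2 + 0x7EDE = 0x107B0 → wrap carry → 0x07B1
One's-complement sum = 0x07B1.
Checksum = ~0x07B1 & 0xFFFF = 0xF84E.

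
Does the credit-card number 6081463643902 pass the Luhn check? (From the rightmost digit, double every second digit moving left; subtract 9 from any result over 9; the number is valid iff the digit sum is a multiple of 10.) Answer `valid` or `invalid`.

valid

From the right, keep odd positions and double even positions (subtract 9 from any doubled value over 9):
  doubled (positions 2,4,...): 0 6 3 3 2 0 → sum 14
  kept (positions 1,3,...): 2 9 4 3 4 8 6 → sum 36
Total = 50.
50 mod 10 = 0, so the number is valid.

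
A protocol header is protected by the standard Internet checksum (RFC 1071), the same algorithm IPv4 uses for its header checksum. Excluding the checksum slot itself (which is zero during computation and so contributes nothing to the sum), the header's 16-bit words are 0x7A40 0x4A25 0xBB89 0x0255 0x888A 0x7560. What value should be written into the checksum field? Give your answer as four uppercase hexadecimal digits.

7FD0

One's-complement addition (fold any carry out of bit 15 back into bit 0):
  0x7A40 + 0x4A25 = 0x0C465
  0xC465 + 0xBB89 = 0x17FEE → wrap carry → 0x7FEF
  0x7FEF + 0x0255 = 0x08244
  0x8244 + 0x888A = 0x10ACE → wrap carry → 0x0ACF
  0x0ACF + 0x7560 = 0x0802F
One's-complement sum = 0x802F.
Checksum = ~0x802F & 0xFFFF = 0x7FD0.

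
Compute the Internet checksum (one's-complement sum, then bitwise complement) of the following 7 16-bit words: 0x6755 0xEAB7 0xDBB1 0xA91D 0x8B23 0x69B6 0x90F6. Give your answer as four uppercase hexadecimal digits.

A352

One's-complement addition (fold any carry out of bit 15 back into bit 0):
  0x6755 + 0xEAB7 = 0x1520C → wrap carry → 0x520D
  0x520D + 0xDBB1 = 0x12DBE → wrap carry → 0x2DBF
  0x2DBF + 0xA91D = 0x0D6DC
  0xD6DC + 0x8B23 = 0x161FF → wrap carry → 0x6200
  0x6200 + 0x69B6 = 0x0CBB6
  0xCBB6 + 0x90F6 = 0x15CAC → wrap carry → 0x5CAD
One's-complement sum = 0x5CAD.
Checksum = ~0x5CAD & 0xFFFF = 0xA352.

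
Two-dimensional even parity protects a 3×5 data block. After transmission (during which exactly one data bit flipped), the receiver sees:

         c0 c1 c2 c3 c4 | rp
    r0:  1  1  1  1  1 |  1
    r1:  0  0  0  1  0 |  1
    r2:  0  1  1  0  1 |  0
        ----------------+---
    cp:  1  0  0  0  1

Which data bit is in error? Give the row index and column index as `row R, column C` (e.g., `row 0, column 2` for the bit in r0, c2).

row 2, column 4

Recompute each row's even parity and compare to rp:
  r0: data parity 1, sent rp 1 → ok
  r1: data parity 1, sent rp 1 → ok
  r2: data parity 1, sent rp 0 → mismatch
Recompute each column's even parity and compare to cp:
  c0: data parity 1, sent cp 1 → ok
  c1: data parity 0, sent cp 0 → ok
  c2: data parity 0, sent cp 0 → ok
  c3: data parity 0, sent cp 0 → ok
  c4: data parity 0, sent cp 1 → mismatch
Exactly one row (r2) and one column (c4) fail → the flipped bit is at their intersection.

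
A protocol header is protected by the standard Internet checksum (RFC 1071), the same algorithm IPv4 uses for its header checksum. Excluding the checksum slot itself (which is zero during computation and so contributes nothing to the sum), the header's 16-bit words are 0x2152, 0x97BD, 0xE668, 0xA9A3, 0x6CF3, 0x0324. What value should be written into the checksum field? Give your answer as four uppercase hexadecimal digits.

One's-complement addition (fold any carry out of bit 15 back into bit 0):
  0x2152 + 0x97BD = 0x0B90F
  0xB90F + 0xE668 = 0x19F77 → wrap carry → 0x9F78
  0x9F78 + 0xA9A3 = 0x1491B → wrap carry → 0x491C
  0x491C + 0x6CF3 = 0x0B60F
  0xB60F + 0x0324 = 0x0B933
One's-complement sum = 0xB933.
Checksum = ~0xB933 & 0xFFFF = 0x46CC.

46CC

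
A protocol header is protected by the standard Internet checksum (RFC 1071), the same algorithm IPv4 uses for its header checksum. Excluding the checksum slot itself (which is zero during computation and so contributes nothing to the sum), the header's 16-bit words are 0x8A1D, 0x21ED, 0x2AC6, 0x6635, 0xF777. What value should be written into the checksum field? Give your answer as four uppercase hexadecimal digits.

CB81

One's-complement addition (fold any carry out of bit 15 back into bit 0):
  0x8A1D + 0x21ED = 0x0AC0A
  0xAC0A + 0x2AC6 = 0x0D6D0
  0xD6D0 + 0x6635 = 0x13D05 → wrap carry → 0x3D06
  0x3D06 + 0xF777 = 0x1347D → wrap carry → 0x347E
One's-complement sum = 0x347E.
Checksum = ~0x347E & 0xFFFF = 0xCB81.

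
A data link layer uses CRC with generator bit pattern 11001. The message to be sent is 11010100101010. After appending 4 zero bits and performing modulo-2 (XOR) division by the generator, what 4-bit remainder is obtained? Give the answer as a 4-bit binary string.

Append 4 zeros: 110101001010100000. Divide by 11001 (XOR where the leading bit is 1):
  pos 0: 11010 XOR 11001 = 00011
  pos 3: 11100 XOR 11001 = 00101
  pos 5: 10110 XOR 11001 = 01111
  pos 6: 11111 XOR 11001 = 00110
  pos 8: 11001 XOR 11001 = 00000
Remainder (last 4 bits) = 0000. This is the CRC / FCS.

0000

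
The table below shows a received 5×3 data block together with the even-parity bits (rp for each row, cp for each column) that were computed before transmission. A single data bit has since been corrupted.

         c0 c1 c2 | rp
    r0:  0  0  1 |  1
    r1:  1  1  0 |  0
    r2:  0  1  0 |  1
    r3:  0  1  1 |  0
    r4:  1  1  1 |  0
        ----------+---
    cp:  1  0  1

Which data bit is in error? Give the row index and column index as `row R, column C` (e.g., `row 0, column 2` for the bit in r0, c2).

row 4, column 0

Recompute each row's even parity and compare to rp:
  r0: data parity 1, sent rp 1 → ok
  r1: data parity 0, sent rp 0 → ok
  r2: data parity 1, sent rp 1 → ok
  r3: data parity 0, sent rp 0 → ok
  r4: data parity 1, sent rp 0 → mismatch
Recompute each column's even parity and compare to cp:
  c0: data parity 0, sent cp 1 → mismatch
  c1: data parity 0, sent cp 0 → ok
  c2: data parity 1, sent cp 1 → ok
Exactly one row (r4) and one column (c0) fail → the flipped bit is at their intersection.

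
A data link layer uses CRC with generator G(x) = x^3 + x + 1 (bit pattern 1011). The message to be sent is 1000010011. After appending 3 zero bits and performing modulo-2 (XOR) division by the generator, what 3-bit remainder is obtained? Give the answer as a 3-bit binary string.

Append 3 zeros: 1000010011000. Divide by 1011 (XOR where the leading bit is 1):
  pos 0: 1000 XOR 1011 = 0011
  pos 2: 1101 XOR 1011 = 0110
  pos 3: 1100 XOR 1011 = 0111
  pos 4: 1110 XOR 1011 = 0101
  pos 5: 1011 XOR 1011 = 0000
  pos 9: 1000 XOR 1011 = 0011
Remainder (last 3 bits) = 011. This is the CRC / FCS.

011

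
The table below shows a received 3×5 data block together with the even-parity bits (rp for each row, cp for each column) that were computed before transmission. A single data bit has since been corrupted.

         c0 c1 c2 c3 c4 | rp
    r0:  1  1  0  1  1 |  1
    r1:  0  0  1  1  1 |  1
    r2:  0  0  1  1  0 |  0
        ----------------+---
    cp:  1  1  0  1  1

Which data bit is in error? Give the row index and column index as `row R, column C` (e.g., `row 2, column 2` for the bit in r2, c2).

row 0, column 4

Recompute each row's even parity and compare to rp:
  r0: data parity 0, sent rp 1 → mismatch
  r1: data parity 1, sent rp 1 → ok
  r2: data parity 0, sent rp 0 → ok
Recompute each column's even parity and compare to cp:
  c0: data parity 1, sent cp 1 → ok
  c1: data parity 1, sent cp 1 → ok
  c2: data parity 0, sent cp 0 → ok
  c3: data parity 1, sent cp 1 → ok
  c4: data parity 0, sent cp 1 → mismatch
Exactly one row (r0) and one column (c4) fail → the flipped bit is at their intersection.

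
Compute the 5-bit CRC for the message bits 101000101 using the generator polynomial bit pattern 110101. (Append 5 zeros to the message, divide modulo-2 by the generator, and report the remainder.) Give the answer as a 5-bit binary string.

Append 5 zeros: 10100010100000. Divide by 110101 (XOR where the leading bit is 1):
  pos 0: 101000 XOR 110101 = 011101
  pos 1: 111011 XOR 110101 = 001110
  pos 3: 111001 XOR 110101 = 001100
  pos 5: 110000 XOR 110101 = 000101
  pos 8: 101000 XOR 110101 = 011101
Remainder (last 5 bits) = 11101. This is the CRC / FCS.

11101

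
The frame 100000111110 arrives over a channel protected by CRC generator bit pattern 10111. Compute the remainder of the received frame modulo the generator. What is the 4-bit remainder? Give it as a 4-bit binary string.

Modulo-2 division of 100000111110 by 10111:
  pos 0: 10000 XOR 10111 = 00111
  pos 2: 11101 XOR 10111 = 01010
  pos 3: 10101 XOR 10111 = 00010
  pos 6: 10111 XOR 10111 = 00000
Remainder = 0000 (zero — the frame passes the CRC check).

0000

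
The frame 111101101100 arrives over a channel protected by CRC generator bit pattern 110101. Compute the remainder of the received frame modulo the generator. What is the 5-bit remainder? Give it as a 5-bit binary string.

Modulo-2 division of 111101101100 by 110101:
  pos 0: 111101 XOR 110101 = 001000
  pos 2: 100010 XOR 110101 = 010111
  pos 3: 101111 XOR 110101 = 011010
  pos 4: 110101 XOR 110101 = 000000
Remainder = 00000 (zero — the frame passes the CRC check).

00000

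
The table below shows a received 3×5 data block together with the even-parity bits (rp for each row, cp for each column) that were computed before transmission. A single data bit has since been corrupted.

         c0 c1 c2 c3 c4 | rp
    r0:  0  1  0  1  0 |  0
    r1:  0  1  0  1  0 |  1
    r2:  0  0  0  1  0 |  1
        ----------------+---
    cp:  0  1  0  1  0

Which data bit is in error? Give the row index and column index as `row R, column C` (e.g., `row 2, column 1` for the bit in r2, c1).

row 1, column 1

Recompute each row's even parity and compare to rp:
  r0: data parity 0, sent rp 0 → ok
  r1: data parity 0, sent rp 1 → mismatch
  r2: data parity 1, sent rp 1 → ok
Recompute each column's even parity and compare to cp:
  c0: data parity 0, sent cp 0 → ok
  c1: data parity 0, sent cp 1 → mismatch
  c2: data parity 0, sent cp 0 → ok
  c3: data parity 1, sent cp 1 → ok
  c4: data parity 0, sent cp 0 → ok
Exactly one row (r1) and one column (c1) fail → the flipped bit is at their intersection.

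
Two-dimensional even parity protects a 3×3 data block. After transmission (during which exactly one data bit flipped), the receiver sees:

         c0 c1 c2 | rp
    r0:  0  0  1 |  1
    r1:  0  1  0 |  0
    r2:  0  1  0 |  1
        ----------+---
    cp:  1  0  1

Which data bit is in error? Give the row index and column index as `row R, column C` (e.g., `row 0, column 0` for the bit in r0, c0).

Recompute each row's even parity and compare to rp:
  r0: data parity 1, sent rp 1 → ok
  r1: data parity 1, sent rp 0 → mismatch
  r2: data parity 1, sent rp 1 → ok
Recompute each column's even parity and compare to cp:
  c0: data parity 0, sent cp 1 → mismatch
  c1: data parity 0, sent cp 0 → ok
  c2: data parity 1, sent cp 1 → ok
Exactly one row (r1) and one column (c0) fail → the flipped bit is at their intersection.

row 1, column 0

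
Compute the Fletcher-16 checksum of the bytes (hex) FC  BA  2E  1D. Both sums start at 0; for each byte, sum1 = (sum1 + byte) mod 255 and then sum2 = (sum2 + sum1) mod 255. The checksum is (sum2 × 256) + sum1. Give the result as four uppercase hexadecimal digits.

9D03

Running sums (mod 255):
  after byte 0 (FC): sum1=252, sum2=252
  after byte 1 (BA): sum1=183, sum2=180
  after byte 2 (2E): sum1=229, sum2=154
  after byte 3 (1D): sum1=3, sum2=157
Checksum = sum2·256 + sum1 = 157·256 + 3 = 40195 = 0x9D03.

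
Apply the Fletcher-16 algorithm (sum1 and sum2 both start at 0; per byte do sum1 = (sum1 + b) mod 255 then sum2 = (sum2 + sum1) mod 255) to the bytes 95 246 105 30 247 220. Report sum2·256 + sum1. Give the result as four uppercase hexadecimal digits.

DBB2

Running sums (mod 255):
  after byte 0 (95): sum1=95, sum2=95
  after byte 1 (246): sum1=86, sum2=181
  after byte 2 (105): sum1=191, sum2=117
  after byte 3 (30): sum1=221, sum2=83
  after byte 4 (247): sum1=213, sum2=41
  after byte 5 (220): sum1=178, sum2=219
Checksum = sum2·256 + sum1 = 219·256 + 178 = 56242 = 0xDBB2.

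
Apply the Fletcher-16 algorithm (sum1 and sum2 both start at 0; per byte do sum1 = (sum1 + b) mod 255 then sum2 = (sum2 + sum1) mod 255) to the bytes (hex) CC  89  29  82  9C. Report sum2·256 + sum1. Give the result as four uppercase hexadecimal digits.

439E

Running sums (mod 255):
  after byte 0 (CC): sum1=204, sum2=204
  after byte 1 (89): sum1=86, sum2=35
  after byte 2 (29): sum1=127, sum2=162
  after byte 3 (82): sum1=2, sum2=164
  after byte 4 (9C): sum1=158, sum2=67
Checksum = sum2·256 + sum1 = 67·256 + 158 = 17310 = 0x439E.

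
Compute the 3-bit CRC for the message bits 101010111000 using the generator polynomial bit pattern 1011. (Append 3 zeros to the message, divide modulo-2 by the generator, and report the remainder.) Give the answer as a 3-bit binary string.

Append 3 zeros: 101010111000000. Divide by 1011 (XOR where the leading bit is 1):
  pos 0: 1010 XOR 1011 = 0001
  pos 3: 1101 XOR 1011 = 0110
  pos 4: 1101 XOR 1011 = 0110
  pos 5: 1101 XOR 1011 = 0110
  pos 6: 1100 XOR 1011 = 0111
  pos 7: 1110 XOR 1011 = 0101
  pos 8: 1010 XOR 1011 = 0001
  pos 11: 1000 XOR 1011 = 0011
Remainder (last 3 bits) = 011. This is the CRC / FCS.

011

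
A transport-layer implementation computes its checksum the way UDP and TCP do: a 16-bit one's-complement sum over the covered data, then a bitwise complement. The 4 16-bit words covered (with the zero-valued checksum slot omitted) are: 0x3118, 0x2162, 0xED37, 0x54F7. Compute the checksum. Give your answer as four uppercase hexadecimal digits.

One's-complement addition (fold any carry out of bit 15 back into bit 0):
  0x3118 + 0x2162 = 0x0527A
  0x527A + 0xED37 = 0x13FB1 → wrap carry → 0x3FB2
  0x3FB2 + 0x54F7 = 0x094A9
One's-complement sum = 0x94A9.
Checksum = ~0x94A9 & 0xFFFF = 0x6B56.

6B56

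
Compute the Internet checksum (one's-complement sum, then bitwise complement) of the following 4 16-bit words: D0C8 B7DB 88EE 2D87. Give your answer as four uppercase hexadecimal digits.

One's-complement addition (fold any carry out of bit 15 back into bit 0):
  0xD0C8 + 0xB7DB = 0x188A3 → wrap carry → 0x88A4
  0x88A4 + 0x88EE = 0x11192 → wrap carry → 0x1193
  0x1193 + 0x2D87 = 0x03F1A
One's-complement sum = 0x3F1A.
Checksum = ~0x3F1A & 0xFFFF = 0xC0E5.

C0E5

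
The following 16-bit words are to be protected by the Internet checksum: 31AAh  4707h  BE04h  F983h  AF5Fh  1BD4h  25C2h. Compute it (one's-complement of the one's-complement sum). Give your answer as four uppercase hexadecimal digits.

One's-complement addition (fold any carry out of bit 15 back into bit 0):
  0x31AA + 0x4707 = 0x078B1
  0x78B1 + 0xBE04 = 0x136B5 → wrap carry → 0x36B6
  0x36B6 + 0xF983 = 0x13039 → wrap carry → 0x303A
  0x303A + 0xAF5F = 0x0DF99
  0xDF99 + 0x1BD4 = 0x0FB6D
  0xFB6D + 0x25C2 = 0x1212F → wrap carry → 0x2130
One's-complement sum = 0x2130.
Checksum = ~0x2130 & 0xFFFF = 0xDECF.

DECF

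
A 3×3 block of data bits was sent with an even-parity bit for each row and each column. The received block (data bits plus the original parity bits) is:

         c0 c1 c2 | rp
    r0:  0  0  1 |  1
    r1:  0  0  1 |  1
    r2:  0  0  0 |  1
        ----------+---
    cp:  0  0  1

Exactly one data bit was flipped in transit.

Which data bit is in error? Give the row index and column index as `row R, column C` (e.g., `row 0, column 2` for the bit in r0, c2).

Recompute each row's even parity and compare to rp:
  r0: data parity 1, sent rp 1 → ok
  r1: data parity 1, sent rp 1 → ok
  r2: data parity 0, sent rp 1 → mismatch
Recompute each column's even parity and compare to cp:
  c0: data parity 0, sent cp 0 → ok
  c1: data parity 0, sent cp 0 → ok
  c2: data parity 0, sent cp 1 → mismatch
Exactly one row (r2) and one column (c2) fail → the flipped bit is at their intersection.

row 2, column 2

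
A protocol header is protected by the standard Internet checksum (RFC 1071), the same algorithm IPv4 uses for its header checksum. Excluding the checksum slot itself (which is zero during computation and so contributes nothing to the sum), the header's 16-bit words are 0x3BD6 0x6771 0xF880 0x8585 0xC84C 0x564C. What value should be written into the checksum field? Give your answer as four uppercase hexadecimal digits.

One's-complement addition (fold any carry out of bit 15 back into bit 0):
  0x3BD6 + 0x6771 = 0x0A347
  0xA347 + 0xF880 = 0x19BC7 → wrap carry → 0x9BC8
  0x9BC8 + 0x8585 = 0x1214D → wrap carry → 0x214E
  0x214E + 0xC84C = 0x0E99A
  0xE99A + 0x564C = 0x13FE6 → wrap carry → 0x3FE7
One's-complement sum = 0x3FE7.
Checksum = ~0x3FE7 & 0xFFFF = 0xC018.

C018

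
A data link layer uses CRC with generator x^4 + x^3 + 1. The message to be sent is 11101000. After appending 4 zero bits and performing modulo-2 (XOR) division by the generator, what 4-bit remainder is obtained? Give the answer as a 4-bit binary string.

0101

Append 4 zeros: 111010000000. Divide by 11001 (XOR where the leading bit is 1):
  pos 0: 11101 XOR 11001 = 00100
  pos 2: 10000 XOR 11001 = 01001
  pos 3: 10010 XOR 11001 = 01011
  pos 4: 10110 XOR 11001 = 01111
  pos 5: 11110 XOR 11001 = 00111
  pos 7: 11100 XOR 11001 = 00101
Remainder (last 4 bits) = 0101. This is the CRC / FCS.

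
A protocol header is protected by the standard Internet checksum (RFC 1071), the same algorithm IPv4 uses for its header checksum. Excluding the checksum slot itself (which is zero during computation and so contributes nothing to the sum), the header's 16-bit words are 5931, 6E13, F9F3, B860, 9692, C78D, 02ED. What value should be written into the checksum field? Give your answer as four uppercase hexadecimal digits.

2559

One's-complement addition (fold any carry out of bit 15 back into bit 0):
  0x5931 + 0x6E13 = 0x0C744
  0xC744 + 0xF9F3 = 0x1C137 → wrap carry → 0xC138
  0xC138 + 0xB860 = 0x17998 → wrap carry → 0x7999
  0x7999 + 0x9692 = 0x1102B → wrap carry → 0x102C
  0x102C + 0xC78D = 0x0D7B9
  0xD7B9 + 0x02ED = 0x0DAA6
One's-complement sum = 0xDAA6.
Checksum = ~0xDAA6 & 0xFFFF = 0x2559.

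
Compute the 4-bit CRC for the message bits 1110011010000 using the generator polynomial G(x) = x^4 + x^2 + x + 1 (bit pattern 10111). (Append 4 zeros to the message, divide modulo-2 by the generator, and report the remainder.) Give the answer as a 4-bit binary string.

1010

Append 4 zeros: 11100110100000000. Divide by 10111 (XOR where the leading bit is 1):
  pos 0: 11100 XOR 10111 = 01011
  pos 1: 10111 XOR 10111 = 00000
  pos 6: 10100 XOR 10111 = 00011
  pos 9: 11000 XOR 10111 = 01111
  pos 10: 11110 XOR 10111 = 01001
  pos 11: 10010 XOR 10111 = 00101
Remainder (last 4 bits) = 1010. This is the CRC / FCS.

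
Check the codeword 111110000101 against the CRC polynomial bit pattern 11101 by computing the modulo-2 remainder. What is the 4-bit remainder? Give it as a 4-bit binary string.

Modulo-2 division of 111110000101 by 11101:
  pos 0: 11111 XOR 11101 = 00010
  pos 3: 10000 XOR 11101 = 01101
  pos 4: 11010 XOR 11101 = 00111
  pos 6: 11110 XOR 11101 = 00011
Remainder = 0111 (nonzero — an error is detected).

0111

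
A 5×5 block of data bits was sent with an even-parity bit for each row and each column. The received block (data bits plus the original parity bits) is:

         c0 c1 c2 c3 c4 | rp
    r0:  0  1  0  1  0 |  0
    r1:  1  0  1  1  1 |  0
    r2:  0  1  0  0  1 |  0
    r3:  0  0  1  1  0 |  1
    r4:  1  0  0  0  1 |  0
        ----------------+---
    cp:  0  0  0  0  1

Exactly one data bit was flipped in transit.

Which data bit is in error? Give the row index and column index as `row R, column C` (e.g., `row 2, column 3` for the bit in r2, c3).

row 3, column 3

Recompute each row's even parity and compare to rp:
  r0: data parity 0, sent rp 0 → ok
  r1: data parity 0, sent rp 0 → ok
  r2: data parity 0, sent rp 0 → ok
  r3: data parity 0, sent rp 1 → mismatch
  r4: data parity 0, sent rp 0 → ok
Recompute each column's even parity and compare to cp:
  c0: data parity 0, sent cp 0 → ok
  c1: data parity 0, sent cp 0 → ok
  c2: data parity 0, sent cp 0 → ok
  c3: data parity 1, sent cp 0 → mismatch
  c4: data parity 1, sent cp 1 → ok
Exactly one row (r3) and one column (c3) fail → the flipped bit is at their intersection.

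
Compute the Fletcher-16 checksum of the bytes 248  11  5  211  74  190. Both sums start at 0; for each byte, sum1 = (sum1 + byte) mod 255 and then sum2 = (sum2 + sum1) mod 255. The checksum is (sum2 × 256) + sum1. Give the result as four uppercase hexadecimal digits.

Running sums (mod 255):
  after byte 0 (248): sum1=248, sum2=248
  after byte 1 (11): sum1=4, sum2=252
  after byte 2 (5): sum1=9, sum2=6
  after byte 3 (211): sum1=220, sum2=226
  after byte 4 (74): sum1=39, sum2=10
  after byte 5 (190): sum1=229, sum2=239
Checksum = sum2·256 + sum1 = 239·256 + 229 = 61413 = 0xEFE5.

EFE5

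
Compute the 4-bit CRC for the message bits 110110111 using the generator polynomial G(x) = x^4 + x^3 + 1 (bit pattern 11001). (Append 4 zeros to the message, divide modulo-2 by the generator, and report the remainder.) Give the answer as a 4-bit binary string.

Append 4 zeros: 1101101110000. Divide by 11001 (XOR where the leading bit is 1):
  pos 0: 11011 XOR 11001 = 00010
  pos 3: 10011 XOR 11001 = 01010
  pos 4: 10101 XOR 11001 = 01100
  pos 5: 11000 XOR 11001 = 00001
Remainder (last 4 bits) = 1000. This is the CRC / FCS.

1000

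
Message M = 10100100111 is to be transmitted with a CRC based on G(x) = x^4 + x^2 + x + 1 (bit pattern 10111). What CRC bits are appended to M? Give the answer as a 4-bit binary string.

Append 4 zeros: 101001001110000. Divide by 10111 (XOR where the leading bit is 1):
  pos 0: 10100 XOR 10111 = 00011
  pos 3: 11100 XOR 10111 = 01011
  pos 4: 10111 XOR 10111 = 00000
  pos 9: 11000 XOR 10111 = 01111
  pos 10: 11110 XOR 10111 = 01001
Remainder (last 4 bits) = 1001. This is the CRC / FCS.

1001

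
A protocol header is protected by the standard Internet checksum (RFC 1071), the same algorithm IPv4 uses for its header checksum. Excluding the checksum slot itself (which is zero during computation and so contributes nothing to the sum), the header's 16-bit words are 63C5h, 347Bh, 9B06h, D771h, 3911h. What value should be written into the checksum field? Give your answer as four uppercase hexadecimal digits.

BC35

One's-complement addition (fold any carry out of bit 15 back into bit 0):
  0x63C5 + 0x347B = 0x09840
  0x9840 + 0x9B06 = 0x13346 → wrap carry → 0x3347
  0x3347 + 0xD771 = 0x10AB8 → wrap carry → 0x0AB9
  0x0AB9 + 0x3911 = 0x043CA
One's-complement sum = 0x43CA.
Checksum = ~0x43CA & 0xFFFF = 0xBC35.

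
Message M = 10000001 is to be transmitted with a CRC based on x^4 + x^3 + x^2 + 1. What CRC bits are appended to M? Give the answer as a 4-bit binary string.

0000

Append 4 zeros: 100000010000. Divide by 11101 (XOR where the leading bit is 1):
  pos 0: 10000 XOR 11101 = 01101
  pos 1: 11010 XOR 11101 = 00111
  pos 3: 11101 XOR 11101 = 00000
Remainder (last 4 bits) = 0000. This is the CRC / FCS.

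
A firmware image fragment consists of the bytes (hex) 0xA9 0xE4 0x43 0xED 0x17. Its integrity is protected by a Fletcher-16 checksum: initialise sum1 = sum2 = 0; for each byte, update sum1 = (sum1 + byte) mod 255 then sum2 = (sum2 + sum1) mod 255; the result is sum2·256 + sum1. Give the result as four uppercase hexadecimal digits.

Running sums (mod 255):
  after byte 0 (0xA9): sum1=169, sum2=169
  after byte 1 (0xE4): sum1=142, sum2=56
  after byte 2 (0x43): sum1=209, sum2=10
  after byte 3 (0xED): sum1=191, sum2=201
  after byte 4 (0x17): sum1=214, sum2=160
Checksum = sum2·256 + sum1 = 160·256 + 214 = 41174 = 0xA0D6.

A0D6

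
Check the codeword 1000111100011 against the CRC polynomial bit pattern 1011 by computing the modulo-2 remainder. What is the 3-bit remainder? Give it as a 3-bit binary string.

Modulo-2 division of 1000111100011 by 1011:
  pos 0: 1000 XOR 1011 = 0011
  pos 2: 1111 XOR 1011 = 0100
  pos 3: 1001 XOR 1011 = 0010
  pos 5: 1010 XOR 1011 = 0001
  pos 8: 1001 XOR 1011 = 0010
Remainder = 101 (nonzero — an error is detected).

101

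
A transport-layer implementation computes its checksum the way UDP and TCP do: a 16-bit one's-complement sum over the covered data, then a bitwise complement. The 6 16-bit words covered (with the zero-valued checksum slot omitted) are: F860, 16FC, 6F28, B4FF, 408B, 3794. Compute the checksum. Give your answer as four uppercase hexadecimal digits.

545B

One's-complement addition (fold any carry out of bit 15 back into bit 0):
  0xF860 + 0x16FC = 0x10F5C → wrap carry → 0x0F5D
  0x0F5D + 0x6F28 = 0x07E85
  0x7E85 + 0xB4FF = 0x13384 → wrap carry → 0x3385
  0x3385 + 0x408B = 0x07410
  0x7410 + 0x3794 = 0x0ABA4
One's-complement sum = 0xABA4.
Checksum = ~0xABA4 & 0xFFFF = 0x545B.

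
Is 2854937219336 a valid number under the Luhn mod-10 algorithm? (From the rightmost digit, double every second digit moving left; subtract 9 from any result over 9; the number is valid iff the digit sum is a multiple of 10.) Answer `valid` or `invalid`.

invalid

From the right, keep odd positions and double even positions (subtract 9 from any doubled value over 9):
  doubled (positions 2,4,...): 6 9 4 6 8 7 → sum 40
  kept (positions 1,3,...): 6 3 1 7 9 5 2 → sum 33
Total = 73.
73 mod 10 = 3, so the number is invalid.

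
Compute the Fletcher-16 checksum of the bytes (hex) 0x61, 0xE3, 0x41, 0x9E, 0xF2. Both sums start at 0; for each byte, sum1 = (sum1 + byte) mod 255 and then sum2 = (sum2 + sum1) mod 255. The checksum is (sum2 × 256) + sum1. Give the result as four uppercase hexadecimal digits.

Running sums (mod 255):
  after byte 0 (0x61): sum1=97, sum2=97
  after byte 1 (0xE3): sum1=69, sum2=166
  after byte 2 (0x41): sum1=134, sum2=45
  after byte 3 (0x9E): sum1=37, sum2=82
  after byte 4 (0xF2): sum1=24, sum2=106
Checksum = sum2·256 + sum1 = 106·256 + 24 = 27160 = 0x6A18.

6A18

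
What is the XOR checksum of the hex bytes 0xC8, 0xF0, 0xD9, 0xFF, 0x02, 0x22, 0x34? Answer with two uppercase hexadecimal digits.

XOR the bytes together:
  start with 0xC8
  0xC8 ⊕ 0xF0 = 0x38
  0x38 ⊕ 0xD9 = 0xE1
  0xE1 ⊕ 0xFF = 0x1E
  0x1E ⊕ 0x02 = 0x1C
  0x1C ⊕ 0x22 = 0x3E
  0x3E ⊕ 0x34 = 0x0A

0A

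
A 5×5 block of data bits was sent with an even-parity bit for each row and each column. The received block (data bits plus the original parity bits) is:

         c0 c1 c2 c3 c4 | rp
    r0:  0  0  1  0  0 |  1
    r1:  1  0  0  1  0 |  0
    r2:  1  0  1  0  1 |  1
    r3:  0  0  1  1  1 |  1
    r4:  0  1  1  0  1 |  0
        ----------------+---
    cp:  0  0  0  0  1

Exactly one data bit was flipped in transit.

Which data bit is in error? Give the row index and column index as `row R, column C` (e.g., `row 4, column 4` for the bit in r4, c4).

Recompute each row's even parity and compare to rp:
  r0: data parity 1, sent rp 1 → ok
  r1: data parity 0, sent rp 0 → ok
  r2: data parity 1, sent rp 1 → ok
  r3: data parity 1, sent rp 1 → ok
  r4: data parity 1, sent rp 0 → mismatch
Recompute each column's even parity and compare to cp:
  c0: data parity 0, sent cp 0 → ok
  c1: data parity 1, sent cp 0 → mismatch
  c2: data parity 0, sent cp 0 → ok
  c3: data parity 0, sent cp 0 → ok
  c4: data parity 1, sent cp 1 → ok
Exactly one row (r4) and one column (c1) fail → the flipped bit is at their intersection.

row 4, column 1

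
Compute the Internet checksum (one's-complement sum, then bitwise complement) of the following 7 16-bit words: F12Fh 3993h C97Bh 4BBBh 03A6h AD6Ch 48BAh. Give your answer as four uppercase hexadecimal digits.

C638

One's-complement addition (fold any carry out of bit 15 back into bit 0):
  0xF12F + 0x3993 = 0x12AC2 → wrap carry → 0x2AC3
  0x2AC3 + 0xC97B = 0x0F43E
  0xF43E + 0x4BBB = 0x13FF9 → wrap carry → 0x3FFA
  0x3FFA + 0x03A6 = 0x043A0
  0x43A0 + 0xAD6C = 0x0F10C
  0xF10C + 0x48BA = 0x139C6 → wrap carry → 0x39C7
One's-complement sum = 0x39C7.
Checksum = ~0x39C7 & 0xFFFF = 0xC638.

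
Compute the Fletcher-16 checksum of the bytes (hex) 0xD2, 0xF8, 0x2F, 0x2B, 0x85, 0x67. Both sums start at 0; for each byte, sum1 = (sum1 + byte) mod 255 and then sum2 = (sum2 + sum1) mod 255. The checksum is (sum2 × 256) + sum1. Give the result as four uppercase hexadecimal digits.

7E13

Running sums (mod 255):
  after byte 0 (0xD2): sum1=210, sum2=210
  after byte 1 (0xF8): sum1=203, sum2=158
  after byte 2 (0x2F): sum1=250, sum2=153
  after byte 3 (0x2B): sum1=38, sum2=191
  after byte 4 (0x85): sum1=171, sum2=107
  after byte 5 (0x67): sum1=19, sum2=126
Checksum = sum2·256 + sum1 = 126·256 + 19 = 32275 = 0x7E13.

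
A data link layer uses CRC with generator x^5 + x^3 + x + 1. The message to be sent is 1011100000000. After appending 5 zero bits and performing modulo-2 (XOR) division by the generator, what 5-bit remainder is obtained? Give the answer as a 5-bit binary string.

Append 5 zeros: 101110000000000000. Divide by 101011 (XOR where the leading bit is 1):
  pos 0: 101110 XOR 101011 = 000101
  pos 3: 101000 XOR 101011 = 000011
  pos 7: 110000 XOR 101011 = 011011
  pos 8: 110110 XOR 101011 = 011101
  pos 9: 111010 XOR 101011 = 010001
  pos 10: 100010 XOR 101011 = 001001
  pos 12: 100100 XOR 101011 = 001111
Remainder (last 5 bits) = 01111. This is the CRC / FCS.

01111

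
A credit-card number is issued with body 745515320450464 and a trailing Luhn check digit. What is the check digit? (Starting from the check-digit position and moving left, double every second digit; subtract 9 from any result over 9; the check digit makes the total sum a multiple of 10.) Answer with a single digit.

Partial digits right→left: 4 6 4 0 5 4 0 2 3 5 1 5 5 4 7
Double every second digit counting from the check-digit position (so the 1st, 3rd, 5th, ... of the partial from the right).
  doubled (with −9 where >9): 8 8 1 0 6 2 1 5 → sum 31
  kept as-is: 6 0 4 2 5 5 4 → sum 26
Total = 31 + 26 = 57.
Check digit = (10 − (57 mod 10)) mod 10 = 3.

3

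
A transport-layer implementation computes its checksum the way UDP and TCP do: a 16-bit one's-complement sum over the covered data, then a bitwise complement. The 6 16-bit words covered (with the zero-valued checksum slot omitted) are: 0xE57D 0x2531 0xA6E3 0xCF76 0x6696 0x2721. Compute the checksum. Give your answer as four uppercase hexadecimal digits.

F13E

One's-complement addition (fold any carry out of bit 15 back into bit 0):
  0xE57D + 0x2531 = 0x10AAE → wrap carry → 0x0AAF
  0x0AAF + 0xA6E3 = 0x0B192
  0xB192 + 0xCF76 = 0x18108 → wrap carry → 0x8109
  0x8109 + 0x6696 = 0x0E79F
  0xE79F + 0x2721 = 0x10EC0 → wrap carry → 0x0EC1
One's-complement sum = 0x0EC1.
Checksum = ~0x0EC1 & 0xFFFF = 0xF13E.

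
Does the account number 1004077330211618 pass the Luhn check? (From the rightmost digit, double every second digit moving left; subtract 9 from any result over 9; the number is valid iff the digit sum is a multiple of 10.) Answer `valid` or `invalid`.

From the right, keep odd positions and double even positions (subtract 9 from any doubled value over 9):
  doubled (positions 2,4,...): 2 2 4 6 5 0 0 2 → sum 21
  kept (positions 1,3,...): 8 6 1 0 3 7 4 0 → sum 29
Total = 50.
50 mod 10 = 0, so the number is valid.

valid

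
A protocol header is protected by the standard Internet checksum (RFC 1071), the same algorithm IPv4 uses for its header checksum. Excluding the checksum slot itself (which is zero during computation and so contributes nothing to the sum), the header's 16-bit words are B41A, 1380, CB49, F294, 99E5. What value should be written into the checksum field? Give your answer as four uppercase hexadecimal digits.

One's-complement addition (fold any carry out of bit 15 back into bit 0):
  0xB41A + 0x1380 = 0x0C79A
  0xC79A + 0xCB49 = 0x192E3 → wrap carry → 0x92E4
  0x92E4 + 0xF294 = 0x18578 → wrap carry → 0x8579
  0x8579 + 0x99E5 = 0x11F5E → wrap carry → 0x1F5F
One's-complement sum = 0x1F5F.
Checksum = ~0x1F5F & 0xFFFF = 0xE0A0.

E0A0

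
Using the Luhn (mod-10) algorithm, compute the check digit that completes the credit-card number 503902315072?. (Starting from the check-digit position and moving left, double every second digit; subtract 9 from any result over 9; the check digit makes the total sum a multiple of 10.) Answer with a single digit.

8

Partial digits right→left: 2 7 0 5 1 3 2 0 9 3 0 5
Double every second digit counting from the check-digit position (so the 1st, 3rd, 5th, ... of the partial from the right).
  doubled (with −9 where >9): 4 0 2 4 9 0 → sum 19
  kept as-is: 7 5 3 0 3 5 → sum 23
Total = 19 + 23 = 42.
Check digit = (10 − (42 mod 10)) mod 10 = 8.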